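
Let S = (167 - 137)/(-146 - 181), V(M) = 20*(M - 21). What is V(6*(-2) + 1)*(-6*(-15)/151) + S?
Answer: -6279910/16459 ≈ -381.55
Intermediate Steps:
V(M) = -420 + 20*M (V(M) = 20*(-21 + M) = -420 + 20*M)
S = -10/109 (S = 30/(-327) = 30*(-1/327) = -10/109 ≈ -0.091743)
V(6*(-2) + 1)*(-6*(-15)/151) + S = (-420 + 20*(6*(-2) + 1))*(-6*(-15)/151) - 10/109 = (-420 + 20*(-12 + 1))*(90*(1/151)) - 10/109 = (-420 + 20*(-11))*(90/151) - 10/109 = (-420 - 220)*(90/151) - 10/109 = -640*90/151 - 10/109 = -57600/151 - 10/109 = -6279910/16459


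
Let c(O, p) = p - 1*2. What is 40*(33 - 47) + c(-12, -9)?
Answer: -571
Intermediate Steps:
c(O, p) = -2 + p (c(O, p) = p - 2 = -2 + p)
40*(33 - 47) + c(-12, -9) = 40*(33 - 47) + (-2 - 9) = 40*(-14) - 11 = -560 - 11 = -571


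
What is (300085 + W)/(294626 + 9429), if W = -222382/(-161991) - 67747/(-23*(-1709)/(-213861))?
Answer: 4257761112672916/1936033797961035 ≈ 2.1992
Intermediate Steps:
W = 2347005814252771/6367380237 (W = -222382*(-1/161991) - 67747/(39307*(-1/213861)) = 222382/161991 - 67747/(-39307/213861) = 222382/161991 - 67747*(-213861/39307) = 222382/161991 + 14488441167/39307 = 2347005814252771/6367380237 ≈ 3.6860e+5)
(300085 + W)/(294626 + 9429) = (300085 + 2347005814252771/6367380237)/(294626 + 9429) = (4257761112672916/6367380237)/304055 = (4257761112672916/6367380237)*(1/304055) = 4257761112672916/1936033797961035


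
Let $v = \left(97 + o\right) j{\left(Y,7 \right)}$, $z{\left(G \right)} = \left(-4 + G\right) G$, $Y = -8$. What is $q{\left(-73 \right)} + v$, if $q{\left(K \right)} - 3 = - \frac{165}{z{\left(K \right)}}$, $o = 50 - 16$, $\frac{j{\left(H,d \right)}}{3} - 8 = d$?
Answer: $\frac{3013863}{511} \approx 5898.0$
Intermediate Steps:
$j{\left(H,d \right)} = 24 + 3 d$
$z{\left(G \right)} = G \left(-4 + G\right)$
$o = 34$ ($o = 50 - 16 = 34$)
$v = 5895$ ($v = \left(97 + 34\right) \left(24 + 3 \cdot 7\right) = 131 \left(24 + 21\right) = 131 \cdot 45 = 5895$)
$q{\left(K \right)} = 3 - \frac{165}{K \left(-4 + K\right)}$
$q{\left(-73 \right)} + v = \left(3 - \frac{165}{\left(-73\right) \left(-4 - 73\right)}\right) + 5895 = \left(3 - - \frac{165}{73 \left(-77\right)}\right) + 5895 = \left(3 - \left(- \frac{165}{73}\right) \left(- \frac{1}{77}\right)\right) + 5895 = \left(3 - \frac{15}{511}\right) + 5895 = \frac{1518}{511} + 5895 = \frac{3013863}{511}$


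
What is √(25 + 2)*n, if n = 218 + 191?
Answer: 1227*√3 ≈ 2125.2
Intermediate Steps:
n = 409
√(25 + 2)*n = √(25 + 2)*409 = √27*409 = (3*√3)*409 = 1227*√3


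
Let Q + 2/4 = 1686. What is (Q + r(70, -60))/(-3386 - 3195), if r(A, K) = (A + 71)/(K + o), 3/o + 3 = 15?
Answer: -804541/3145718 ≈ -0.25576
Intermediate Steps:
o = ¼ (o = 3/(-3 + 15) = 3/12 = 3*(1/12) = ¼ ≈ 0.25000)
Q = 3371/2 (Q = -½ + 1686 = 3371/2 ≈ 1685.5)
r(A, K) = (71 + A)/(¼ + K) (r(A, K) = (A + 71)/(K + ¼) = (71 + A)/(¼ + K))
(Q + r(70, -60))/(-3386 - 3195) = (3371/2 + 4*(71 + 70)/(1 + 4*(-60)))/(-3386 - 3195) = (3371/2 + 4*141/(1 - 240))/(-6581) = (3371/2 + 4*141/(-239))*(-1/6581) = (3371/2 + 4*(-1/239)*141)*(-1/6581) = (3371/2 - 564/239)*(-1/6581) = (804541/478)*(-1/6581) = -804541/3145718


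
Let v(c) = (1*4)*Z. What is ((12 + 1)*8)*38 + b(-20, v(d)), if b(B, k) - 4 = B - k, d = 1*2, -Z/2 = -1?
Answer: 3928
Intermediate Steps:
Z = 2 (Z = -2*(-1) = 2)
d = 2
v(c) = 8 (v(c) = (1*4)*2 = 4*2 = 8)
b(B, k) = 4 + B - k (b(B, k) = 4 + (B - k) = 4 + B - k)
((12 + 1)*8)*38 + b(-20, v(d)) = ((12 + 1)*8)*38 + (4 - 20 - 1*8) = (13*8)*38 + (4 - 20 - 8) = 104*38 - 24 = 3952 - 24 = 3928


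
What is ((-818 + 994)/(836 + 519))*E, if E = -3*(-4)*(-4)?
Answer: -8448/1355 ≈ -6.2347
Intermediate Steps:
E = -48 (E = 12*(-4) = -48)
((-818 + 994)/(836 + 519))*E = ((-818 + 994)/(836 + 519))*(-48) = (176/1355)*(-48) = -8448/1355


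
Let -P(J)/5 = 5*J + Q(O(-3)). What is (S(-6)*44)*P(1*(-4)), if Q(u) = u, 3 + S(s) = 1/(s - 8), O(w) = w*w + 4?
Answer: -4730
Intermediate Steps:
O(w) = 4 + w² (O(w) = w² + 4 = 4 + w²)
S(s) = -3 + 1/(-8 + s) (S(s) = -3 + 1/(s - 8) = -3 + 1/(-8 + s))
P(J) = -65 - 25*J (P(J) = -5*(5*J + (4 + (-3)²)) = -5*(5*J + (4 + 9)) = -5*(5*J + 13) = -5*(13 + 5*J) = -65 - 25*J)
(S(-6)*44)*P(1*(-4)) = (((25 - 3*(-6))/(-8 - 6))*44)*(-65 - 25*(-4)) = (((25 + 18)/(-14))*44)*(-65 - 25*(-4)) = (-1/14*43*44)*(-65 + 100) = -43/14*44*35 = -946/7*35 = -4730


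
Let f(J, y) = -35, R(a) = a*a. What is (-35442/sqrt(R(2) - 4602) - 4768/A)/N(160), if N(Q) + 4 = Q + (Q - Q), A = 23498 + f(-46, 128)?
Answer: -1192/915057 + 537*I*sqrt(38)/988 ≈ -0.0013027 + 3.3505*I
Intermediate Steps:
R(a) = a**2
A = 23463 (A = 23498 - 35 = 23463)
N(Q) = -4 + Q (N(Q) = -4 + (Q + (Q - Q)) = -4 + (Q + 0) = -4 + Q)
(-35442/sqrt(R(2) - 4602) - 4768/A)/N(160) = (-35442/sqrt(2**2 - 4602) - 4768/23463)/(-4 + 160) = (-35442/sqrt(4 - 4602) - 4768*1/23463)/156 = (-35442*(-I*sqrt(38)/418) - 4768/23463)*(1/156) = (-(-1611)*I*sqrt(38)/19 - 4768/23463)*(1/156) = (1611*I*sqrt(38)/19 - 4768/23463)*(1/156) = (-4768/23463 + 1611*I*sqrt(38)/19)*(1/156) = -1192/915057 + 537*I*sqrt(38)/988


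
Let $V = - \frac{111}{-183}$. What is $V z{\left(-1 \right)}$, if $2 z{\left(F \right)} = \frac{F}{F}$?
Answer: $\frac{37}{122} \approx 0.30328$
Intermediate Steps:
$V = \frac{37}{61}$ ($V = \left(-111\right) \left(- \frac{1}{183}\right) = \frac{37}{61} \approx 0.60656$)
$z{\left(F \right)} = \frac{1}{2}$ ($z{\left(F \right)} = \frac{F \frac{1}{F}}{2} = \frac{1}{2} \cdot 1 = \frac{1}{2}$)
$V z{\left(-1 \right)} = \frac{37}{61} \cdot \frac{1}{2} = \frac{37}{122}$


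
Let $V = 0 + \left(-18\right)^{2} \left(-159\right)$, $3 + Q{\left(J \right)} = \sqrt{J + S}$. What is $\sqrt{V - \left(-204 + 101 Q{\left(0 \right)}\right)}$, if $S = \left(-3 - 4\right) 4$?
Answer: $\sqrt{-51009 - 202 i \sqrt{7}} \approx 1.183 - 225.85 i$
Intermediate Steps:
$S = -28$ ($S = \left(-7\right) 4 = -28$)
$Q{\left(J \right)} = -3 + \sqrt{-28 + J}$ ($Q{\left(J \right)} = -3 + \sqrt{J - 28} = -3 + \sqrt{-28 + J}$)
$V = -51516$ ($V = 0 + 324 \left(-159\right) = 0 - 51516 = -51516$)
$\sqrt{V - \left(-204 + 101 Q{\left(0 \right)}\right)} = \sqrt{-51516 + \left(- 101 \left(-3 + \sqrt{-28 + 0}\right) + 204\right)} = \sqrt{-51516 + \left(- 101 \left(-3 + \sqrt{-28}\right) + 204\right)} = \sqrt{-51516 + \left(- 101 \left(-3 + 2 i \sqrt{7}\right) + 204\right)} = \sqrt{-51516 + \left(\left(303 - 202 i \sqrt{7}\right) + 204\right)} = \sqrt{-51516 + \left(507 - 202 i \sqrt{7}\right)} = \sqrt{-51009 - 202 i \sqrt{7}}$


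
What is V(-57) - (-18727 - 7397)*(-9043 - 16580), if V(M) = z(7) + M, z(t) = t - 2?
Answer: -669375304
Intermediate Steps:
z(t) = -2 + t
V(M) = 5 + M (V(M) = (-2 + 7) + M = 5 + M)
V(-57) - (-18727 - 7397)*(-9043 - 16580) = (5 - 57) - (-18727 - 7397)*(-9043 - 16580) = -52 - (-26124)*(-25623) = -52 - 1*669375252 = -52 - 669375252 = -669375304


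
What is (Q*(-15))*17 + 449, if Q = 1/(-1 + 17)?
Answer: 6929/16 ≈ 433.06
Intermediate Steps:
Q = 1/16 ≈ 0.062500
(Q*(-15))*17 + 449 = ((1/16)*(-15))*17 + 449 = -15/16*17 + 449 = -255/16 + 449 = 6929/16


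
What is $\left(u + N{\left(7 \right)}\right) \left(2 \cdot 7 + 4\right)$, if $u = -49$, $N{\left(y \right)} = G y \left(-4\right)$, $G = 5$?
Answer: $-3402$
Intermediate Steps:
$N{\left(y \right)} = - 20 y$ ($N{\left(y \right)} = 5 y \left(-4\right) = - 20 y$)
$\left(u + N{\left(7 \right)}\right) \left(2 \cdot 7 + 4\right) = \left(-49 - 140\right) \left(2 \cdot 7 + 4\right) = \left(-49 - 140\right) \left(14 + 4\right) = \left(-189\right) 18 = -3402$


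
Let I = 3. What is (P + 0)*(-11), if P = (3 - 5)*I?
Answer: 66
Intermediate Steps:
P = -6 (P = (3 - 5)*3 = -2*3 = -6)
(P + 0)*(-11) = (-6 + 0)*(-11) = -6*(-11) = 66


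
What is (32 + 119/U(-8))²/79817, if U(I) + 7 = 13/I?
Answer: 1577536/380008737 ≈ 0.0041513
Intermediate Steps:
U(I) = -7 + 13/I
(32 + 119/U(-8))²/79817 = (32 + 119/(-7 + 13/(-8)))²/79817 = (32 + 119/(-7 + 13*(-⅛)))²*(1/79817) = (32 + 119/(-7 - 13/8))²*(1/79817) = (32 + 119/(-69/8))²*(1/79817) = (32 + 119*(-8/69))²*(1/79817) = (32 - 952/69)²*(1/79817) = (1256/69)²*(1/79817) = (1577536/4761)*(1/79817) = 1577536/380008737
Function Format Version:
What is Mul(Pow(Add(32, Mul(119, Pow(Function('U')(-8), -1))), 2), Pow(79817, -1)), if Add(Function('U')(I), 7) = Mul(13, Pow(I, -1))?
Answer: Rational(1577536, 380008737) ≈ 0.0041513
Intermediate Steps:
Function('U')(I) = Add(-7, Mul(13, Pow(I, -1)))
Mul(Pow(Add(32, Mul(119, Pow(Function('U')(-8), -1))), 2), Pow(79817, -1)) = Mul(Pow(Add(32, Mul(119, Pow(Add(-7, Mul(13, Pow(-8, -1))), -1))), 2), Pow(79817, -1)) = Mul(Pow(Add(32, Mul(119, Pow(Add(-7, Mul(13, Rational(-1, 8))), -1))), 2), Rational(1, 79817)) = Mul(Pow(Add(32, Mul(119, Pow(Add(-7, Rational(-13, 8)), -1))), 2), Rational(1, 79817)) = Mul(Pow(Add(32, Mul(119, Pow(Rational(-69, 8), -1))), 2), Rational(1, 79817)) = Mul(Pow(Add(32, Mul(119, Rational(-8, 69))), 2), Rational(1, 79817)) = Mul(Pow(Add(32, Rational(-952, 69)), 2), Rational(1, 79817)) = Mul(Pow(Rational(1256, 69), 2), Rational(1, 79817)) = Mul(Rational(1577536, 4761), Rational(1, 79817)) = Rational(1577536, 380008737)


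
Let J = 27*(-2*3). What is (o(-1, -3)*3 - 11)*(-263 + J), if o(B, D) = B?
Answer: 5950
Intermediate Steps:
J = -162 (J = 27*(-6) = -162)
(o(-1, -3)*3 - 11)*(-263 + J) = (-1*3 - 11)*(-263 - 162) = (-3 - 11)*(-425) = -14*(-425) = 5950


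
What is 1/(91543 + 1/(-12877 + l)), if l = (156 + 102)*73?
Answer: 5957/545321652 ≈ 1.0924e-5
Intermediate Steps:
l = 18834 (l = 258*73 = 18834)
1/(91543 + 1/(-12877 + l)) = 1/(91543 + 1/(-12877 + 18834)) = 1/(91543 + 1/5957) = 1/(545321652/5957) = 5957/545321652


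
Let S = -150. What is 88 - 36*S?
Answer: 5488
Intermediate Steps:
88 - 36*S = 88 - 36*(-150) = 88 + 5400 = 5488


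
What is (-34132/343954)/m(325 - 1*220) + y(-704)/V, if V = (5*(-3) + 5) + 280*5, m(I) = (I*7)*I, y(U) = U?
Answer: -133482007202/263550453075 ≈ -0.50648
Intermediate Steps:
m(I) = 7*I² (m(I) = (7*I)*I = 7*I²)
V = 1390 (V = (-15 + 5) + 1400 = -10 + 1400 = 1390)
(-34132/343954)/m(325 - 1*220) + y(-704)/V = (-34132/343954)/((7*(325 - 1*220)²)) - 704/1390 = (-34132*1/343954)/((7*(325 - 220)²)) - 704*1/1390 = -17066/(171977*(7*105²)) - 352/695 = -17066/(171977*(7*11025)) - 352/695 = -17066/171977/77175 - 352/695 = -17066/171977*1/77175 - 352/695 = -2438/1896046425 - 352/695 = -133482007202/263550453075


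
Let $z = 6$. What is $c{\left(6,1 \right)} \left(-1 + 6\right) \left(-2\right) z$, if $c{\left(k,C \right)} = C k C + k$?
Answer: $-720$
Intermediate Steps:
$c{\left(k,C \right)} = k + k C^{2}$ ($c{\left(k,C \right)} = k C^{2} + k = k + k C^{2}$)
$c{\left(6,1 \right)} \left(-1 + 6\right) \left(-2\right) z = 6 \left(1 + 1^{2}\right) \left(-1 + 6\right) \left(-2\right) 6 = 6 \left(1 + 1\right) 5 \left(-2\right) 6 = 6 \cdot 2 \left(-10\right) 6 = 12 \left(-10\right) 6 = \left(-120\right) 6 = -720$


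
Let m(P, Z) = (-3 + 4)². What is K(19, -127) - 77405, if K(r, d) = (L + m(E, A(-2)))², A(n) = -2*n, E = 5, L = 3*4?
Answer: -77236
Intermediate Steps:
L = 12
m(P, Z) = 1 (m(P, Z) = 1² = 1)
K(r, d) = 169 (K(r, d) = (12 + 1)² = 13² = 169)
K(19, -127) - 77405 = 169 - 77405 = -77236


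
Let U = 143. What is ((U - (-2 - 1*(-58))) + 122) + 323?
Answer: 532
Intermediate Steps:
((U - (-2 - 1*(-58))) + 122) + 323 = ((143 - (-2 - 1*(-58))) + 122) + 323 = ((143 - (-2 + 58)) + 122) + 323 = ((143 - 1*56) + 122) + 323 = ((143 - 56) + 122) + 323 = (87 + 122) + 323 = 209 + 323 = 532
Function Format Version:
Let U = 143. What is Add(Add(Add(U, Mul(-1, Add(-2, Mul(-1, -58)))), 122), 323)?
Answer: 532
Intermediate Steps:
Add(Add(Add(U, Mul(-1, Add(-2, Mul(-1, -58)))), 122), 323) = Add(Add(Add(143, Mul(-1, Add(-2, Mul(-1, -58)))), 122), 323) = Add(Add(Add(143, Mul(-1, Add(-2, 58))), 122), 323) = Add(Add(Add(143, Mul(-1, 56)), 122), 323) = Add(Add(Add(143, -56), 122), 323) = Add(Add(87, 122), 323) = Add(209, 323) = 532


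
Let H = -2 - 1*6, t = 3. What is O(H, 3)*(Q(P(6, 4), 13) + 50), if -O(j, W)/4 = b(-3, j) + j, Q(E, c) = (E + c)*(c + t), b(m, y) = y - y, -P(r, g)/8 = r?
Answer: -16320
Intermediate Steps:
P(r, g) = -8*r
b(m, y) = 0
H = -8 (H = -2 - 6 = -8)
Q(E, c) = (3 + c)*(E + c) (Q(E, c) = (E + c)*(c + 3) = (E + c)*(3 + c) = (3 + c)*(E + c))
O(j, W) = -4*j (O(j, W) = -4*(0 + j) = -4*j)
O(H, 3)*(Q(P(6, 4), 13) + 50) = (-4*(-8))*((13² + 3*(-8*6) + 3*13 - 8*6*13) + 50) = 32*((169 + 3*(-48) + 39 - 48*13) + 50) = 32*((169 - 144 + 39 - 624) + 50) = 32*(-560 + 50) = 32*(-510) = -16320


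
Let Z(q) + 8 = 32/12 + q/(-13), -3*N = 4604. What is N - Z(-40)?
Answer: -59764/39 ≈ -1532.4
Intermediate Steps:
N = -4604/3 (N = -⅓*4604 = -4604/3 ≈ -1534.7)
Z(q) = -16/3 - q/13 (Z(q) = -8 + (32/12 + q/(-13)) = -8 + (32*(1/12) + q*(-1/13)) = -8 + (8/3 - q/13) = -16/3 - q/13)
N - Z(-40) = -4604/3 - (-16/3 - 1/13*(-40)) = -4604/3 - (-16/3 + 40/13) = -4604/3 - 1*(-88/39) = -4604/3 + 88/39 = -59764/39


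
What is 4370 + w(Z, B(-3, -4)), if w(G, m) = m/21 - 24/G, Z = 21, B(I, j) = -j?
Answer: 91750/21 ≈ 4369.0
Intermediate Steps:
w(G, m) = -24/G + m/21 (w(G, m) = m*(1/21) - 24/G = m/21 - 24/G = -24/G + m/21)
4370 + w(Z, B(-3, -4)) = 4370 + (-24/21 + (-1*(-4))/21) = 4370 + (-24*1/21 + (1/21)*4) = 4370 + (-8/7 + 4/21) = 4370 - 20/21 = 91750/21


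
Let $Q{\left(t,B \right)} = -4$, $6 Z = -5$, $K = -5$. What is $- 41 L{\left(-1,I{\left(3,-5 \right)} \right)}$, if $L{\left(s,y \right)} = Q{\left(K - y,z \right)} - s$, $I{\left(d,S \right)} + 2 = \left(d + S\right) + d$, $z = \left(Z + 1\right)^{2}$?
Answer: $123$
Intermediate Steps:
$Z = - \frac{5}{6}$ ($Z = \frac{1}{6} \left(-5\right) = - \frac{5}{6} \approx -0.83333$)
$z = \frac{1}{36}$ ($z = \left(- \frac{5}{6} + 1\right)^{2} = \left(\frac{1}{6}\right)^{2} = \frac{1}{36} \approx 0.027778$)
$I{\left(d,S \right)} = -2 + S + 2 d$ ($I{\left(d,S \right)} = -2 + \left(\left(d + S\right) + d\right) = -2 + \left(\left(S + d\right) + d\right) = -2 + \left(S + 2 d\right) = -2 + S + 2 d$)
$L{\left(s,y \right)} = -4 - s$
$- 41 L{\left(-1,I{\left(3,-5 \right)} \right)} = - 41 \left(-4 - -1\right) = - 41 \left(-4 + 1\right) = \left(-41\right) \left(-3\right) = 123$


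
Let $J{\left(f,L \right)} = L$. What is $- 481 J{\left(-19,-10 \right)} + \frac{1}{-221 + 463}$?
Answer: $\frac{1164021}{242} \approx 4810.0$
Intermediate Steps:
$- 481 J{\left(-19,-10 \right)} + \frac{1}{-221 + 463} = \left(-481\right) \left(-10\right) + \frac{1}{-221 + 463} = 4810 + \frac{1}{242} = \frac{1164021}{242}$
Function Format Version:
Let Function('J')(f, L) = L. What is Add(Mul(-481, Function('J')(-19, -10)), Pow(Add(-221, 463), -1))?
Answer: Rational(1164021, 242) ≈ 4810.0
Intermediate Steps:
Add(Mul(-481, Function('J')(-19, -10)), Pow(Add(-221, 463), -1)) = Add(Mul(-481, -10), Pow(Add(-221, 463), -1)) = Add(4810, Pow(242, -1)) = Add(4810, Rational(1, 242)) = Rational(1164021, 242)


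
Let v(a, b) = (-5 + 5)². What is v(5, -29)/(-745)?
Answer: 0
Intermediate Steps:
v(a, b) = 0 (v(a, b) = 0² = 0)
v(5, -29)/(-745) = 0/(-745) = 0*(-1/745) = 0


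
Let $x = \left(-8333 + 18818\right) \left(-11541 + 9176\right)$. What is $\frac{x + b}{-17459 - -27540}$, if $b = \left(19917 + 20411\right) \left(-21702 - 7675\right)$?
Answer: $- \frac{1209512681}{10081} \approx -1.1998 \cdot 10^{5}$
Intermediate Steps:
$b = -1184715656$ ($b = 40328 \left(-29377\right) = -1184715656$)
$x = -24797025$ ($x = 10485 \left(-2365\right) = -24797025$)
$\frac{x + b}{-17459 - -27540} = \frac{-24797025 - 1184715656}{-17459 - -27540} = - \frac{1209512681}{-17459 + 27540} = - \frac{1209512681}{10081}$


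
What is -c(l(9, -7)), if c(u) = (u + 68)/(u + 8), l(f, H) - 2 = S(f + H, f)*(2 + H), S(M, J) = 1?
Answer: -13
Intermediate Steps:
l(f, H) = 4 + H (l(f, H) = 2 + 1*(2 + H) = 2 + (2 + H) = 4 + H)
c(u) = (68 + u)/(8 + u)
-c(l(9, -7)) = -(68 + (4 - 7))/(8 + (4 - 7)) = -(68 - 3)/(8 - 3) = -65/5 = -1*13 = -13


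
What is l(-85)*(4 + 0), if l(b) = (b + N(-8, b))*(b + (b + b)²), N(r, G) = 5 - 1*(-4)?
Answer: -8759760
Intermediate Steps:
N(r, G) = 9 (N(r, G) = 5 + 4 = 9)
l(b) = (9 + b)*(b + 4*b²) (l(b) = (b + 9)*(b + (b + b)²) = (9 + b)*(b + (2*b)²) = (9 + b)*(b + 4*b²))
l(-85)*(4 + 0) = (-85*(9 + 4*(-85)² + 37*(-85)))*(4 + 0) = -85*(9 + 4*7225 - 3145)*4 = -85*(9 + 28900 - 3145)*4 = -85*25764*4 = -2189940*4 = -8759760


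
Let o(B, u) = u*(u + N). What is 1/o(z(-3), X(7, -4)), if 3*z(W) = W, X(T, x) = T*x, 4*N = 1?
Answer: 1/777 ≈ 0.0012870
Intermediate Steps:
N = 1/4 (N = (1/4)*1 = 1/4 ≈ 0.25000)
z(W) = W/3
o(B, u) = u*(1/4 + u) (o(B, u) = u*(u + 1/4) = u*(1/4 + u))
1/o(z(-3), X(7, -4)) = 1/((7*(-4))*(1/4 + 7*(-4))) = 1/(-28*(1/4 - 28)) = 1/(-28*(-111/4)) = 1/777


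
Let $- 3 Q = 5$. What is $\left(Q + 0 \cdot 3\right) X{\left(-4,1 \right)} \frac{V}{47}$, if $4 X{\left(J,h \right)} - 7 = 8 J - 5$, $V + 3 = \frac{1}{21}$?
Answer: $- \frac{775}{987} \approx -0.78521$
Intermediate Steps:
$Q = - \frac{5}{3}$ ($Q = \left(- \frac{1}{3}\right) 5 = - \frac{5}{3} \approx -1.6667$)
$V = - \frac{62}{21}$ ($V = -3 + \frac{1}{21} = - \frac{62}{21} \approx -2.9524$)
$X{\left(J,h \right)} = \frac{1}{2} + 2 J$ ($X{\left(J,h \right)} = \frac{7}{4} + \frac{8 J - 5}{4} = \frac{7}{4} + \frac{-5 + 8 J}{4} = \frac{7}{4} + \left(- \frac{5}{4} + 2 J\right) = \frac{1}{2} + 2 J$)
$\left(Q + 0 \cdot 3\right) X{\left(-4,1 \right)} \frac{V}{47} = \left(- \frac{5}{3} + 0 \cdot 3\right) \left(\frac{1}{2} + 2 \left(-4\right)\right) \left(- \frac{62}{21 \cdot 47}\right) = \left(- \frac{5}{3} + 0\right) \left(\frac{1}{2} - 8\right) \left(\left(- \frac{62}{21}\right) \frac{1}{47}\right) = \left(- \frac{5}{3}\right) \left(- \frac{15}{2}\right) \left(- \frac{62}{987}\right) = \frac{25}{2} \left(- \frac{62}{987}\right) = - \frac{775}{987}$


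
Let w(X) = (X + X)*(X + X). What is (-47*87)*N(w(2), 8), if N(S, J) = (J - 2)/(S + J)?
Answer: -4089/4 ≈ -1022.3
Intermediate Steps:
w(X) = 4*X² (w(X) = (2*X)*(2*X) = 4*X²)
N(S, J) = (-2 + J)/(J + S)
(-47*87)*N(w(2), 8) = (-47*87)*((-2 + 8)/(8 + 4*2²)) = -4089*6/(8 + 4*4) = -4089*6/(8 + 16) = -4089*6/24 = -1363*6/8 = -4089*¼ = -4089/4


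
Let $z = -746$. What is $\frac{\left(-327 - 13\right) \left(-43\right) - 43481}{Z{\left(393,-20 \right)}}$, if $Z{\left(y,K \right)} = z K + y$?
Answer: $- \frac{28861}{15313} \approx -1.8847$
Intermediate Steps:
$Z{\left(y,K \right)} = y - 746 K$ ($Z{\left(y,K \right)} = - 746 K + y = y - 746 K$)
$\frac{\left(-327 - 13\right) \left(-43\right) - 43481}{Z{\left(393,-20 \right)}} = \frac{\left(-327 - 13\right) \left(-43\right) - 43481}{393 - -14920} = \frac{\left(-340\right) \left(-43\right) - 43481}{393 + 14920} = \frac{14620 - 43481}{15313} = \left(-28861\right) \frac{1}{15313} = - \frac{28861}{15313}$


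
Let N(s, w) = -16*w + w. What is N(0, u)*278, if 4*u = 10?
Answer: -10425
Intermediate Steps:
u = 5/2 (u = (¼)*10 = 5/2 ≈ 2.5000)
N(s, w) = -15*w
N(0, u)*278 = -15*5/2*278 = -75/2*278 = -10425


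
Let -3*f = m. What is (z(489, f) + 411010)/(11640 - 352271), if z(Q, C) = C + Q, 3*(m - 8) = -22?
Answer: -3703489/3065679 ≈ -1.2080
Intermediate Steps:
m = ⅔ (m = 8 + (⅓)*(-22) = 8 - 22/3 = ⅔ ≈ 0.66667)
f = -2/9 (f = -⅓*⅔ = -2/9 ≈ -0.22222)
(z(489, f) + 411010)/(11640 - 352271) = ((-2/9 + 489) + 411010)/(11640 - 352271) = (4399/9 + 411010)/(-340631) = (3703489/9)*(-1/340631) = -3703489/3065679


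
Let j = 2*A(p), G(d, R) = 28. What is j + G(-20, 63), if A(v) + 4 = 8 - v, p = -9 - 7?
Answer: 68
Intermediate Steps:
p = -16
A(v) = 4 - v (A(v) = -4 + (8 - v) = 4 - v)
j = 40 (j = 2*(4 - 1*(-16)) = 2*(4 + 16) = 2*20 = 40)
j + G(-20, 63) = 40 + 28 = 68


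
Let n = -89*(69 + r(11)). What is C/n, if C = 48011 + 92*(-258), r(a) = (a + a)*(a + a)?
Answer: -24275/49217 ≈ -0.49322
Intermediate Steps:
r(a) = 4*a² (r(a) = (2*a)*(2*a) = 4*a²)
n = -49217 (n = -89*(69 + 4*11²) = -89*(69 + 4*121) = -89*(69 + 484) = -89*553 = -49217)
C = 24275 (C = 48011 - 23736 = 24275)
C/n = 24275/(-49217) = 24275*(-1/49217) = -24275/49217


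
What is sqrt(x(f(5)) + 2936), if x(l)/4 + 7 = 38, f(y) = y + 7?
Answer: 6*sqrt(85) ≈ 55.317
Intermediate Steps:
f(y) = 7 + y
x(l) = 124 (x(l) = -28 + 4*38 = -28 + 152 = 124)
sqrt(x(f(5)) + 2936) = sqrt(124 + 2936) = sqrt(3060) = 6*sqrt(85)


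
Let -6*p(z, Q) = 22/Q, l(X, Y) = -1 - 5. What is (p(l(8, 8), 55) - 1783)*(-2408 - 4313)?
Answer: 179759866/15 ≈ 1.1984e+7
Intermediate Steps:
l(X, Y) = -6
p(z, Q) = -11/(3*Q)
(p(l(8, 8), 55) - 1783)*(-2408 - 4313) = (-11/3/55 - 1783)*(-2408 - 4313) = (-11/3*1/55 - 1783)*(-6721) = (-1/15 - 1783)*(-6721) = -26746/15*(-6721) = 179759866/15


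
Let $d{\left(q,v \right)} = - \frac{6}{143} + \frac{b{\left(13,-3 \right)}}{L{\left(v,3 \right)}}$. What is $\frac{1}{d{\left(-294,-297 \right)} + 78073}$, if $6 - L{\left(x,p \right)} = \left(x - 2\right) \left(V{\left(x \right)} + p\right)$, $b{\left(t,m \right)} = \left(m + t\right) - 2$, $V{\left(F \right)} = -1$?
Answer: $\frac{21593}{1685829669} \approx 1.2809 \cdot 10^{-5}$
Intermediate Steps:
$b{\left(t,m \right)} = -2 + m + t$
$L{\left(x,p \right)} = 6 - \left(-1 + p\right) \left(-2 + x\right)$ ($L{\left(x,p \right)} = 6 - \left(x - 2\right) \left(-1 + p\right) = 6 - \left(-2 + x\right) \left(-1 + p\right) = 6 - \left(-1 + p\right) \left(-2 + x\right)$)
$d{\left(q,v \right)} = - \frac{6}{143} + \frac{8}{10 - 2 v}$ ($d{\left(q,v \right)} = - \frac{6}{143} + \frac{-2 - 3 + 13}{4 + v + 2 \cdot 3 - 3 v} = \left(-6\right) \frac{1}{143} + \frac{8}{4 + v + 6 - 3 v} = - \frac{6}{143} + \frac{8}{10 - 2 v}$)
$\frac{1}{d{\left(-294,-297 \right)} + 78073} = \frac{1}{\frac{2 \left(-271 - -891\right)}{143 \left(-5 - 297\right)} + 78073} = \frac{1}{\frac{2 \left(-271 + 891\right)}{143 \left(-302\right)} + 78073} = \frac{1}{\frac{2}{143} \left(- \frac{1}{302}\right) 620 + 78073} = \frac{1}{- \frac{620}{21593} + 78073} = \frac{1}{\frac{1685829669}{21593}} = \frac{21593}{1685829669}$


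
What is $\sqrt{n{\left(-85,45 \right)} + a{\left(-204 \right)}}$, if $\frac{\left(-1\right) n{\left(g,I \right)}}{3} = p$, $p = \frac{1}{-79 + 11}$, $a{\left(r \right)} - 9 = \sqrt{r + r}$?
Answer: $\frac{\sqrt{10455 + 2312 i \sqrt{102}}}{34} \approx 3.9481 + 2.558 i$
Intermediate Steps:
$a{\left(r \right)} = 9 + \sqrt{2} \sqrt{r}$ ($a{\left(r \right)} = 9 + \sqrt{r + r} = 9 + \sqrt{2 r} = 9 + \sqrt{2} \sqrt{r}$)
$p = - \frac{1}{68}$ ($p = \frac{1}{-68} = - \frac{1}{68} \approx -0.014706$)
$n{\left(g,I \right)} = \frac{3}{68}$ ($n{\left(g,I \right)} = \left(-3\right) \left(- \frac{1}{68}\right) = \frac{3}{68}$)
$\sqrt{n{\left(-85,45 \right)} + a{\left(-204 \right)}} = \sqrt{\frac{3}{68} + \left(9 + \sqrt{2} \sqrt{-204}\right)} = \sqrt{\frac{3}{68} + \left(9 + \sqrt{2} \cdot 2 i \sqrt{51}\right)} = \sqrt{\frac{3}{68} + \left(9 + 2 i \sqrt{102}\right)} = \sqrt{\frac{615}{68} + 2 i \sqrt{102}}$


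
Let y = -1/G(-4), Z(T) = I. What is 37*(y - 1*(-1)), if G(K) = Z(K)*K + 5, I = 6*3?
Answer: 2516/67 ≈ 37.552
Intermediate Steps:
I = 18
Z(T) = 18
G(K) = 5 + 18*K (G(K) = 18*K + 5 = 5 + 18*K)
y = 1/67 (y = -1/(5 + 18*(-4)) = -1/(5 - 72) = -1/(-67) = -1*(-1/67) = 1/67 ≈ 0.014925)
37*(y - 1*(-1)) = 37*(1/67 - 1*(-1)) = 37*(1/67 + 1) = 37*(68/67) = 2516/67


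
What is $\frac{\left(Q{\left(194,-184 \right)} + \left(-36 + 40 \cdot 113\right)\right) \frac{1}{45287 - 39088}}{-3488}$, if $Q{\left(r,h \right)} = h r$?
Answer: $\frac{7803}{5405528} \approx 0.0014435$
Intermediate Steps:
$\frac{\left(Q{\left(194,-184 \right)} + \left(-36 + 40 \cdot 113\right)\right) \frac{1}{45287 - 39088}}{-3488} = \frac{\left(\left(-184\right) 194 + \left(-36 + 40 \cdot 113\right)\right) \frac{1}{45287 - 39088}}{-3488} = \frac{-35696 + \left(-36 + 4520\right)}{6199} \left(- \frac{1}{3488}\right) = \left(-35696 + 4484\right) \frac{1}{6199} \left(- \frac{1}{3488}\right) = \left(-31212\right) \frac{1}{6199} \left(- \frac{1}{3488}\right) = \left(- \frac{31212}{6199}\right) \left(- \frac{1}{3488}\right) = \frac{7803}{5405528}$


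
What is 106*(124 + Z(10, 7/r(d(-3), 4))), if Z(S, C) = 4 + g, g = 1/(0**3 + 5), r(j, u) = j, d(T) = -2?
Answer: 67946/5 ≈ 13589.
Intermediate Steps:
g = 1/5 (g = 1/(0 + 5) = 1/5 ≈ 0.20000)
Z(S, C) = 21/5 (Z(S, C) = 4 + 1/5 = 21/5)
106*(124 + Z(10, 7/r(d(-3), 4))) = 106*(124 + 21/5) = 106*(641/5) = 67946/5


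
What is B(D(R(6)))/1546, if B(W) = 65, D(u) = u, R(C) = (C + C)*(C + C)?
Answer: 65/1546 ≈ 0.042044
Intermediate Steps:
R(C) = 4*C**2 (R(C) = (2*C)*(2*C) = 4*C**2)
B(D(R(6)))/1546 = 65/1546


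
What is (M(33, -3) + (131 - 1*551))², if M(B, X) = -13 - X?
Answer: 184900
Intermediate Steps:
(M(33, -3) + (131 - 1*551))² = ((-13 - 1*(-3)) + (131 - 1*551))² = ((-13 + 3) + (131 - 551))² = (-10 - 420)² = (-430)² = 184900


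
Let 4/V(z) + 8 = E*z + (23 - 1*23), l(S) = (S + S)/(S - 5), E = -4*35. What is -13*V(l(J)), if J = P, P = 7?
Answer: 1/19 ≈ 0.052632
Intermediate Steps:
E = -140
J = 7
l(S) = 2*S/(-5 + S) (l(S) = (2*S)/(-5 + S) = 2*S/(-5 + S))
V(z) = 4/(-8 - 140*z) (V(z) = 4/(-8 + (-140*z + (23 - 1*23))) = 4/(-8 + (-140*z + (23 - 23))) = 4/(-8 + (-140*z + 0)) = 4/(-8 - 140*z))
-13*V(l(J)) = -(-13)/(2 + 35*(2*7/(-5 + 7))) = -(-13)/(2 + 35*(2*7/2)) = -(-13)/(2 + 35*(2*7*(½))) = -(-13)/(2 + 35*7) = -(-13)/(2 + 245) = -(-13)/247 = -13*(-1/247) = 1/19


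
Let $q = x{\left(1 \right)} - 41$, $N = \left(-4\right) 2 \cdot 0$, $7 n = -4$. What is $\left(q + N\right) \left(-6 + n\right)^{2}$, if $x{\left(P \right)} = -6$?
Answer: $- \frac{99452}{49} \approx -2029.6$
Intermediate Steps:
$n = - \frac{4}{7}$ ($n = \frac{1}{7} \left(-4\right) = - \frac{4}{7} \approx -0.57143$)
$N = 0$ ($N = \left(-8\right) 0 = 0$)
$q = -47$ ($q = -6 - 41 = -47$)
$\left(q + N\right) \left(-6 + n\right)^{2} = \left(-47 + 0\right) \left(-6 - \frac{4}{7}\right)^{2} = - 47 \left(- \frac{46}{7}\right)^{2} = \left(-47\right) \frac{2116}{49} = - \frac{99452}{49}$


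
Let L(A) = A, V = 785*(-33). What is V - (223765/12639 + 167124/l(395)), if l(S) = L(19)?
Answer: -438809704/12639 ≈ -34719.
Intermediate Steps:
V = -25905
l(S) = 19
V - (223765/12639 + 167124/l(395)) = -25905 - (223765/12639 + 167124/19) = -25905 - (223765*(1/12639) + 167124*(1/19)) = -25905 - (223765/12639 + 8796) = -25905 - 1*111396409/12639 = -25905 - 111396409/12639 = -438809704/12639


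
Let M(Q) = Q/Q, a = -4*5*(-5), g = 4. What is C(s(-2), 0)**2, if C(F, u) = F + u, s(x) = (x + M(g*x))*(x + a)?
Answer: 9604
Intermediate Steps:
a = 100 (a = -20*(-5) = 100)
M(Q) = 1
s(x) = (1 + x)*(100 + x) (s(x) = (x + 1)*(x + 100) = (1 + x)*(100 + x))
C(s(-2), 0)**2 = ((100 + (-2)**2 + 101*(-2)) + 0)**2 = ((100 + 4 - 202) + 0)**2 = (-98 + 0)**2 = (-98)**2 = 9604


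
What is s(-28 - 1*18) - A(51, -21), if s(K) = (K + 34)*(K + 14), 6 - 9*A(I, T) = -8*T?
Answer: 402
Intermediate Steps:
A(I, T) = ⅔ + 8*T/9 (A(I, T) = ⅔ - (-8)*T/9 = ⅔ + 8*T/9)
s(K) = (14 + K)*(34 + K) (s(K) = (34 + K)*(14 + K) = (14 + K)*(34 + K))
s(-28 - 1*18) - A(51, -21) = (476 + (-28 - 1*18)² + 48*(-28 - 1*18)) - (⅔ + (8/9)*(-21)) = (476 + (-28 - 18)² + 48*(-28 - 18)) - (⅔ - 56/3) = (476 + (-46)² + 48*(-46)) - 1*(-18) = (476 + 2116 - 2208) + 18 = 384 + 18 = 402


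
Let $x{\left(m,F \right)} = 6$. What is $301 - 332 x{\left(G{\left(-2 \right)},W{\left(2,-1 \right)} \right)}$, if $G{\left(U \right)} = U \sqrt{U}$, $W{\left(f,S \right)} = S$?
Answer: $-1691$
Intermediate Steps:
$G{\left(U \right)} = U^{\frac{3}{2}}$
$301 - 332 x{\left(G{\left(-2 \right)},W{\left(2,-1 \right)} \right)} = 301 - 1992 = -1691$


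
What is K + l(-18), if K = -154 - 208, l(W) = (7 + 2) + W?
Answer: -371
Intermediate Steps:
l(W) = 9 + W
K = -362
K + l(-18) = -362 + (9 - 18) = -362 - 9 = -371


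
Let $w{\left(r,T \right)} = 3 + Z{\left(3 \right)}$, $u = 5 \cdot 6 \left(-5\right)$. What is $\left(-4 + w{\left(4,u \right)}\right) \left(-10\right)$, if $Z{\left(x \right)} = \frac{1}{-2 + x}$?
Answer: $0$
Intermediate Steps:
$u = -150$ ($u = 30 \left(-5\right) = -150$)
$w{\left(r,T \right)} = 4$ ($w{\left(r,T \right)} = 3 + \frac{1}{-2 + 3} = 3 + 1^{-1} = 3 + 1 = 4$)
$\left(-4 + w{\left(4,u \right)}\right) \left(-10\right) = \left(-4 + 4\right) \left(-10\right) = 0 \left(-10\right) = 0$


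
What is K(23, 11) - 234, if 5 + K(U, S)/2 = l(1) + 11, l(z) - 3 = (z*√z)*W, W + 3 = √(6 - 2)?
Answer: -218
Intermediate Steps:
W = -1 (W = -3 + √(6 - 2) = -3 + √4 = -3 + 2 = -1)
l(z) = 3 - z^(3/2) (l(z) = 3 + (z*√z)*(-1) = 3 + z^(3/2)*(-1) = 3 - z^(3/2))
K(U, S) = 16 (K(U, S) = -10 + 2*((3 - 1^(3/2)) + 11) = -10 + 2*((3 - 1*1) + 11) = -10 + 2*((3 - 1) + 11) = -10 + 2*(2 + 11) = -10 + 2*13 = -10 + 26 = 16)
K(23, 11) - 234 = 16 - 234 = -218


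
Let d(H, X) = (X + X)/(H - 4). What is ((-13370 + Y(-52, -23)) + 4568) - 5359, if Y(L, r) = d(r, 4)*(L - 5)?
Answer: -127297/9 ≈ -14144.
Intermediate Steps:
d(H, X) = 2*X/(-4 + H) (d(H, X) = (2*X)/(-4 + H) = 2*X/(-4 + H))
Y(L, r) = 8*(-5 + L)/(-4 + r) (Y(L, r) = (2*4/(-4 + r))*(L - 5) = (8/(-4 + r))*(-5 + L) = 8*(-5 + L)/(-4 + r))
((-13370 + Y(-52, -23)) + 4568) - 5359 = ((-13370 + 8*(-5 - 52)/(-4 - 23)) + 4568) - 5359 = ((-13370 + 8*(-57)/(-27)) + 4568) - 5359 = ((-13370 + 8*(-1/27)*(-57)) + 4568) - 5359 = ((-13370 + 152/9) + 4568) - 5359 = (-120178/9 + 4568) - 5359 = -79066/9 - 5359 = -127297/9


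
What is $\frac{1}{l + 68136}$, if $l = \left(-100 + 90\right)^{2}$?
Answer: $\frac{1}{68236} \approx 1.4655 \cdot 10^{-5}$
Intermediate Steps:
$l = 100$ ($l = \left(-10\right)^{2} = 100$)
$\frac{1}{l + 68136} = \frac{1}{100 + 68136} = \frac{1}{68236}$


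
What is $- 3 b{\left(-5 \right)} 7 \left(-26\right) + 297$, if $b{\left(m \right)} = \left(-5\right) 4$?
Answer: $-10623$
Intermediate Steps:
$b{\left(m \right)} = -20$
$- 3 b{\left(-5 \right)} 7 \left(-26\right) + 297 = \left(-3\right) \left(-20\right) 7 \left(-26\right) + 297 = 60 \cdot 7 \left(-26\right) + 297 = 420 \left(-26\right) + 297 = -10920 + 297 = -10623$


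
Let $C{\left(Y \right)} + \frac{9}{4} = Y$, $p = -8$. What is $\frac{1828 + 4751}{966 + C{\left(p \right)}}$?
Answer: $\frac{26316}{3823} \approx 6.8836$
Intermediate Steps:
$C{\left(Y \right)} = - \frac{9}{4} + Y$
$\frac{1828 + 4751}{966 + C{\left(p \right)}} = \frac{1828 + 4751}{966 - \frac{41}{4}} = \frac{6579}{966 - \frac{41}{4}} = \frac{6579}{\frac{3823}{4}} = 6579 \cdot \frac{4}{3823} = \frac{26316}{3823}$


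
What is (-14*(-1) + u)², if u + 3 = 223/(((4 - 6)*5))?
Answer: 12769/100 ≈ 127.69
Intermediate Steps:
u = -253/10 (u = -3 + 223/(((4 - 6)*5)) = -3 + 223/((-2*5)) = -3 + 223/(-10) = -3 + 223*(-⅒) = -3 - 223/10 = -253/10 ≈ -25.300)
(-14*(-1) + u)² = (-14*(-1) - 253/10)² = (14 - 253/10)² = (-113/10)² = 12769/100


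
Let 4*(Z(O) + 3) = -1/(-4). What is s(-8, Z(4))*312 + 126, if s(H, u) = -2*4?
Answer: -2370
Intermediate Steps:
Z(O) = -47/16 (Z(O) = -3 + (-1/(-4))/4 = -3 + (-1*(-1/4))/4 = -3 + (1/4)*(1/4) = -3 + 1/16 = -47/16)
s(H, u) = -8
s(-8, Z(4))*312 + 126 = -8*312 + 126 = -2496 + 126 = -2370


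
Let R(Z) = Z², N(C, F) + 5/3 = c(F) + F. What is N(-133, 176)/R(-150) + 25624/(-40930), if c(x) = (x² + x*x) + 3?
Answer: 147481021/69069375 ≈ 2.1353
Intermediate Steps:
c(x) = 3 + 2*x² (c(x) = (x² + x²) + 3 = 2*x² + 3 = 3 + 2*x²)
N(C, F) = 4/3 + F + 2*F² (N(C, F) = -5/3 + ((3 + 2*F²) + F) = -5/3 + (3 + F + 2*F²) = 4/3 + F + 2*F²)
N(-133, 176)/R(-150) + 25624/(-40930) = (4/3 + 176 + 2*176²)/((-150)²) + 25624/(-40930) = (4/3 + 176 + 2*30976)/22500 + 25624*(-1/40930) = (4/3 + 176 + 61952)*(1/22500) - 12812/20465 = (186388/3)*(1/22500) - 12812/20465 = 46597/16875 - 12812/20465 = 147481021/69069375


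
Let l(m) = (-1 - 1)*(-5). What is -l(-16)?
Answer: -10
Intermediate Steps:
l(m) = 10 (l(m) = -2*(-5) = 10)
-l(-16) = -1*10 = -10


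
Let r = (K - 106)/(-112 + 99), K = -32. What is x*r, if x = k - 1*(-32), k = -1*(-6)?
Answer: 5244/13 ≈ 403.38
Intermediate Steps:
k = 6
r = 138/13 (r = (-32 - 106)/(-112 + 99) = -138/(-13) = -138*(-1/13) = 138/13 ≈ 10.615)
x = 38 (x = 6 - 1*(-32) = 6 + 32 = 38)
x*r = 38*(138/13) = 5244/13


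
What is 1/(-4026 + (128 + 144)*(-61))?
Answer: -1/20618 ≈ -4.8501e-5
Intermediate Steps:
1/(-4026 + (128 + 144)*(-61)) = 1/(-4026 + 272*(-61)) = 1/(-4026 - 16592) = 1/(-20618) = -1/20618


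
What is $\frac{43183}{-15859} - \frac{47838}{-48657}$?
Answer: $- \frac{63928209}{36745303} \approx -1.7398$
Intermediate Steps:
$\frac{43183}{-15859} - \frac{47838}{-48657} = 43183 \left(- \frac{1}{15859}\right) - - \frac{2278}{2317} = - \frac{43183}{15859} + \frac{2278}{2317} = - \frac{63928209}{36745303}$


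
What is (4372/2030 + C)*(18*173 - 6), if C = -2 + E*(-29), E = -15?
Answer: 196106364/145 ≈ 1.3525e+6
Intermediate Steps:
C = 433 (C = -2 - 15*(-29) = -2 + 435 = 433)
(4372/2030 + C)*(18*173 - 6) = (4372/2030 + 433)*(18*173 - 6) = (4372*(1/2030) + 433)*(3114 - 6) = (2186/1015 + 433)*3108 = (441681/1015)*3108 = 196106364/145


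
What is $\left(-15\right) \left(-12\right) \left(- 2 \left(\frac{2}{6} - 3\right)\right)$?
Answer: $960$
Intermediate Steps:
$\left(-15\right) \left(-12\right) \left(- 2 \left(\frac{2}{6} - 3\right)\right) = 180 \left(- 2 \left(2 \cdot \frac{1}{6} - 3\right)\right) = 180 \left(- 2 \left(\frac{1}{3} - 3\right)\right) = 180 \left(\left(-2\right) \left(- \frac{8}{3}\right)\right) = 180 \cdot \frac{16}{3} = 960$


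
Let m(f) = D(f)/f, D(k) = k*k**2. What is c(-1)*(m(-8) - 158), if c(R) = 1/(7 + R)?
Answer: -47/3 ≈ -15.667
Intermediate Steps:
D(k) = k**3
m(f) = f**2 (m(f) = f**3/f = f**2)
c(-1)*(m(-8) - 158) = ((-8)**2 - 158)/(7 - 1) = (64 - 158)/6 = (1/6)*(-94) = -47/3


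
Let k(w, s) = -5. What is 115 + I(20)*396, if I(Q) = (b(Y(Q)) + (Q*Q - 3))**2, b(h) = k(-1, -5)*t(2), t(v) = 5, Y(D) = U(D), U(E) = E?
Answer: 54800179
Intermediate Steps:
Y(D) = D
b(h) = -25 (b(h) = -5*5 = -25)
I(Q) = (-28 + Q**2)**2 (I(Q) = (-25 + (Q*Q - 3))**2 = (-25 + (Q**2 - 3))**2 = (-25 + (-3 + Q**2))**2 = (-28 + Q**2)**2)
115 + I(20)*396 = 115 + (-28 + 20**2)**2*396 = 115 + (-28 + 400)**2*396 = 115 + 372**2*396 = 115 + 138384*396 = 115 + 54800064 = 54800179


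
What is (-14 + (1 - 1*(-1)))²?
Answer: 144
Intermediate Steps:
(-14 + (1 - 1*(-1)))² = (-14 + (1 + 1))² = (-14 + 2)² = (-12)² = 144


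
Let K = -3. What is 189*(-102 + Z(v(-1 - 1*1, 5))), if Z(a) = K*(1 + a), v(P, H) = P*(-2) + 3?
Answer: -23814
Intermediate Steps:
v(P, H) = 3 - 2*P (v(P, H) = -2*P + 3 = 3 - 2*P)
Z(a) = -3 - 3*a (Z(a) = -3*(1 + a) = -3 - 3*a)
189*(-102 + Z(v(-1 - 1*1, 5))) = 189*(-102 + (-3 - 3*(3 - 2*(-1 - 1*1)))) = 189*(-102 + (-3 - 3*(3 - 2*(-1 - 1)))) = 189*(-102 + (-3 - 3*(3 - 2*(-2)))) = 189*(-102 + (-3 - 3*(3 + 4))) = 189*(-102 + (-3 - 3*7)) = 189*(-102 + (-3 - 21)) = 189*(-102 - 24) = 189*(-126) = -23814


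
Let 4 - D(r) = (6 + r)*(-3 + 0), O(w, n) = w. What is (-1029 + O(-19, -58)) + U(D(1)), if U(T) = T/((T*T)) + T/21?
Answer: -549554/525 ≈ -1046.8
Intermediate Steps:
D(r) = 22 + 3*r (D(r) = 4 - (6 + r)*(-3 + 0) = 4 - (6 + r)*(-3) = 4 - (-18 - 3*r) = 4 + (18 + 3*r) = 22 + 3*r)
U(T) = 1/T + T/21 (U(T) = T/(T**2) + T*(1/21) = T/T**2 + T/21 = 1/T + T/21)
(-1029 + O(-19, -58)) + U(D(1)) = (-1029 - 19) + (1/(22 + 3*1) + (22 + 3*1)/21) = -1048 + (1/(22 + 3) + (22 + 3)/21) = -1048 + (1/25 + (1/21)*25) = -1048 + (1/25 + 25/21) = -1048 + 646/525 = -549554/525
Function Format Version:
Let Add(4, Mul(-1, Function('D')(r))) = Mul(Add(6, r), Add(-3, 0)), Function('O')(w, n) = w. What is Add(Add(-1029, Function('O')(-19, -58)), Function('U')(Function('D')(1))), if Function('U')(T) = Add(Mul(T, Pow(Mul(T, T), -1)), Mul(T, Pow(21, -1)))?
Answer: Rational(-549554, 525) ≈ -1046.8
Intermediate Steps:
Function('D')(r) = Add(22, Mul(3, r)) (Function('D')(r) = Add(4, Mul(-1, Mul(Add(6, r), Add(-3, 0)))) = Add(4, Mul(-1, Mul(Add(6, r), -3))) = Add(4, Mul(-1, Add(-18, Mul(-3, r)))) = Add(4, Add(18, Mul(3, r))) = Add(22, Mul(3, r)))
Function('U')(T) = Add(Pow(T, -1), Mul(Rational(1, 21), T)) (Function('U')(T) = Add(Mul(T, Pow(Pow(T, 2), -1)), Mul(T, Rational(1, 21))) = Add(Mul(T, Pow(T, -2)), Mul(Rational(1, 21), T)) = Add(Pow(T, -1), Mul(Rational(1, 21), T)))
Add(Add(-1029, Function('O')(-19, -58)), Function('U')(Function('D')(1))) = Add(Add(-1029, -19), Add(Pow(Add(22, Mul(3, 1)), -1), Mul(Rational(1, 21), Add(22, Mul(3, 1))))) = Add(-1048, Add(Pow(Add(22, 3), -1), Mul(Rational(1, 21), Add(22, 3)))) = Add(-1048, Add(Pow(25, -1), Mul(Rational(1, 21), 25))) = Add(-1048, Add(Rational(1, 25), Rational(25, 21))) = Add(-1048, Rational(646, 525)) = Rational(-549554, 525)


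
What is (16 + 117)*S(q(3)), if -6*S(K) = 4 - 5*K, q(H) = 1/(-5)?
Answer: -665/6 ≈ -110.83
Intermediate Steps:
q(H) = -⅕
S(K) = -⅔ + 5*K/6 (S(K) = -(4 - 5*K)/6 = -⅔ + 5*K/6)
(16 + 117)*S(q(3)) = (16 + 117)*(-⅔ + (⅚)*(-⅕)) = 133*(-⅔ - ⅙) = 133*(-⅚) = -665/6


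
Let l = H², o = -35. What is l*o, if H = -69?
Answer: -166635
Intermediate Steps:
l = 4761 (l = (-69)² = 4761)
l*o = 4761*(-35) = -166635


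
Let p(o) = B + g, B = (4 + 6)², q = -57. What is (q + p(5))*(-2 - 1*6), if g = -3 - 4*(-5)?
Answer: -480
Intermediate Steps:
B = 100 (B = 10² = 100)
g = 17 (g = -3 + 20 = 17)
p(o) = 117 (p(o) = 100 + 17 = 117)
(q + p(5))*(-2 - 1*6) = (-57 + 117)*(-2 - 1*6) = 60*(-2 - 6) = 60*(-8) = -480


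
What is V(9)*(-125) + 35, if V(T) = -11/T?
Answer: 1690/9 ≈ 187.78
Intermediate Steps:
V(9)*(-125) + 35 = -11/9*(-125) + 35 = 1375/9 + 35 = 1690/9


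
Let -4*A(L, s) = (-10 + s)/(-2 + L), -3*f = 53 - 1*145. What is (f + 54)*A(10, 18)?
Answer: -127/6 ≈ -21.167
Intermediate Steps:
f = 92/3 (f = -(53 - 1*145)/3 = -(53 - 145)/3 = -1/3*(-92) = 92/3 ≈ 30.667)
A(L, s) = -(-10 + s)/(4*(-2 + L))
(f + 54)*A(10, 18) = (92/3 + 54)*((10 - 1*18)/(4*(-2 + 10))) = 254*((1/4)*(10 - 18)/8)/3 = 254*((1/4)*(1/8)*(-8))/3 = (254/3)*(-1/4) = -127/6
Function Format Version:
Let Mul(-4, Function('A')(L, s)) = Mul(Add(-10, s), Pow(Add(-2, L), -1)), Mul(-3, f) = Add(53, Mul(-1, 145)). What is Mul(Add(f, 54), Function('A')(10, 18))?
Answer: Rational(-127, 6) ≈ -21.167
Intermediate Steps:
f = Rational(92, 3) (f = Mul(Rational(-1, 3), Add(53, Mul(-1, 145))) = Mul(Rational(-1, 3), Add(53, -145)) = Mul(Rational(-1, 3), -92) = Rational(92, 3) ≈ 30.667)
Function('A')(L, s) = Mul(Rational(-1, 4), Pow(Add(-2, L), -1), Add(-10, s)) (Function('A')(L, s) = Mul(Rational(-1, 4), Mul(Add(-10, s), Pow(Add(-2, L), -1))) = Mul(Rational(-1, 4), Mul(Pow(Add(-2, L), -1), Add(-10, s))) = Mul(Rational(-1, 4), Pow(Add(-2, L), -1), Add(-10, s)))
Mul(Add(f, 54), Function('A')(10, 18)) = Mul(Add(Rational(92, 3), 54), Mul(Rational(1, 4), Pow(Add(-2, 10), -1), Add(10, Mul(-1, 18)))) = Mul(Rational(254, 3), Mul(Rational(1, 4), Pow(8, -1), Add(10, -18))) = Mul(Rational(254, 3), Mul(Rational(1, 4), Rational(1, 8), -8)) = Mul(Rational(254, 3), Rational(-1, 4)) = Rational(-127, 6)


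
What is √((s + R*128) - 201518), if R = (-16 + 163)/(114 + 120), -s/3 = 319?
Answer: I*√307842171/39 ≈ 449.88*I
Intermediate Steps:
s = -957 (s = -3*319 = -957)
R = 49/78 (R = 147/234 = 147*(1/234) = 49/78 ≈ 0.62821)
√((s + R*128) - 201518) = √((-957 + (49/78)*128) - 201518) = √((-957 + 3136/39) - 201518) = √(-34187/39 - 201518) = √(-7893389/39) = I*√307842171/39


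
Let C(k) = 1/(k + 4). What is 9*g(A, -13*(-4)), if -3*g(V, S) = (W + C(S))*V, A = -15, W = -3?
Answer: -7515/56 ≈ -134.20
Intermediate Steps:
C(k) = 1/(4 + k)
g(V, S) = -V*(-3 + 1/(4 + S))/3 (g(V, S) = -(-3 + 1/(4 + S))*V/3 = -V*(-3 + 1/(4 + S))/3)
9*g(A, -13*(-4)) = 9*((⅓)*(-15)*(11 + 3*(-13*(-4)))/(4 - 13*(-4))) = 9*((⅓)*(-15)*(11 + 3*52)/(4 + 52)) = 9*((⅓)*(-15)*(11 + 156)/56) = 9*((⅓)*(-15)*(1/56)*167) = 9*(-835/56) = -7515/56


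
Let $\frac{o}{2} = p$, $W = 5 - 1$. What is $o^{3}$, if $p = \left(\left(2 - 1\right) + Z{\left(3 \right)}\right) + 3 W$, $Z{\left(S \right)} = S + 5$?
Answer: $74088$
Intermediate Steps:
$Z{\left(S \right)} = 5 + S$
$W = 4$
$p = 21$ ($p = \left(\left(2 - 1\right) + \left(5 + 3\right)\right) + 3 \cdot 4 = \left(1 + 8\right) + 12 = 9 + 12 = 21$)
$o = 42$ ($o = 2 \cdot 21 = 42$)
$o^{3} = 42^{3} = 74088$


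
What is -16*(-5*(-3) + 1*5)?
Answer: -320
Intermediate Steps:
-16*(-5*(-3) + 1*5) = -16*(15 + 5) = -16*20 = -320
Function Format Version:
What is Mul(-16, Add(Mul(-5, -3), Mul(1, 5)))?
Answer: -320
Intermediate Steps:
Mul(-16, Add(Mul(-5, -3), Mul(1, 5))) = Mul(-16, Add(15, 5)) = Mul(-16, 20) = -320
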